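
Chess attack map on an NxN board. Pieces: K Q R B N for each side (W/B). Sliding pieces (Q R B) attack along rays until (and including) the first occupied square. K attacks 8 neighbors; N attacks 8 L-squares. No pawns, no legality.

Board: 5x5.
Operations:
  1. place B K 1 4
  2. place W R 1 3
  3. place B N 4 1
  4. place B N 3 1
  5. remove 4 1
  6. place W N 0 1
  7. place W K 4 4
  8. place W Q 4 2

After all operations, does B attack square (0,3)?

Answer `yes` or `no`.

Answer: yes

Derivation:
Op 1: place BK@(1,4)
Op 2: place WR@(1,3)
Op 3: place BN@(4,1)
Op 4: place BN@(3,1)
Op 5: remove (4,1)
Op 6: place WN@(0,1)
Op 7: place WK@(4,4)
Op 8: place WQ@(4,2)
Per-piece attacks for B:
  BK@(1,4): attacks (1,3) (2,4) (0,4) (2,3) (0,3)
  BN@(3,1): attacks (4,3) (2,3) (1,2) (1,0)
B attacks (0,3): yes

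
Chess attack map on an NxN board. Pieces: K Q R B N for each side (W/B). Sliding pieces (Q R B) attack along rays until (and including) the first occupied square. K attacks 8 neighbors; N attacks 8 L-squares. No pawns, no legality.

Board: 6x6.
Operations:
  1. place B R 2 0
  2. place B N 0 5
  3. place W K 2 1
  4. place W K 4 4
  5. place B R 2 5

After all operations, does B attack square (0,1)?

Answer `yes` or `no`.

Answer: no

Derivation:
Op 1: place BR@(2,0)
Op 2: place BN@(0,5)
Op 3: place WK@(2,1)
Op 4: place WK@(4,4)
Op 5: place BR@(2,5)
Per-piece attacks for B:
  BN@(0,5): attacks (1,3) (2,4)
  BR@(2,0): attacks (2,1) (3,0) (4,0) (5,0) (1,0) (0,0) [ray(0,1) blocked at (2,1)]
  BR@(2,5): attacks (2,4) (2,3) (2,2) (2,1) (3,5) (4,5) (5,5) (1,5) (0,5) [ray(0,-1) blocked at (2,1); ray(-1,0) blocked at (0,5)]
B attacks (0,1): no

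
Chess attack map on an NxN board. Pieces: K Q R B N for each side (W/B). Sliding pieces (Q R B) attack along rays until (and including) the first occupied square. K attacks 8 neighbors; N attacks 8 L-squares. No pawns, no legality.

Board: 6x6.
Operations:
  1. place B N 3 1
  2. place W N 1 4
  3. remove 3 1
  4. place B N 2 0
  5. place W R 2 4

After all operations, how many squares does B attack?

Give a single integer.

Op 1: place BN@(3,1)
Op 2: place WN@(1,4)
Op 3: remove (3,1)
Op 4: place BN@(2,0)
Op 5: place WR@(2,4)
Per-piece attacks for B:
  BN@(2,0): attacks (3,2) (4,1) (1,2) (0,1)
Union (4 distinct): (0,1) (1,2) (3,2) (4,1)

Answer: 4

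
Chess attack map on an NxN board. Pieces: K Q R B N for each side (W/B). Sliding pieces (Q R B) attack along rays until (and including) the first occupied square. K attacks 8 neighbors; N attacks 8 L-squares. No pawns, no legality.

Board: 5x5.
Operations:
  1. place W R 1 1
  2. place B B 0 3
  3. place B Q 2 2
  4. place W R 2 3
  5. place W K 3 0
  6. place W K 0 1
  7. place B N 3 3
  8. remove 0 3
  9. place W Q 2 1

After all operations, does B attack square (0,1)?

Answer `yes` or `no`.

Op 1: place WR@(1,1)
Op 2: place BB@(0,3)
Op 3: place BQ@(2,2)
Op 4: place WR@(2,3)
Op 5: place WK@(3,0)
Op 6: place WK@(0,1)
Op 7: place BN@(3,3)
Op 8: remove (0,3)
Op 9: place WQ@(2,1)
Per-piece attacks for B:
  BQ@(2,2): attacks (2,3) (2,1) (3,2) (4,2) (1,2) (0,2) (3,3) (3,1) (4,0) (1,3) (0,4) (1,1) [ray(0,1) blocked at (2,3); ray(0,-1) blocked at (2,1); ray(1,1) blocked at (3,3); ray(-1,-1) blocked at (1,1)]
  BN@(3,3): attacks (1,4) (4,1) (2,1) (1,2)
B attacks (0,1): no

Answer: no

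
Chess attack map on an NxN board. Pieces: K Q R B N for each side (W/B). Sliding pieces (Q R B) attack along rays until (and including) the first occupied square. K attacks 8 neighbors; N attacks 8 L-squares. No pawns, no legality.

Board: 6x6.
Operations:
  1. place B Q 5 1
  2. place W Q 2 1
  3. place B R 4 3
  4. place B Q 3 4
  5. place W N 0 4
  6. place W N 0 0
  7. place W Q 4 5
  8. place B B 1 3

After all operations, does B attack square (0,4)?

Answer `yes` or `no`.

Answer: yes

Derivation:
Op 1: place BQ@(5,1)
Op 2: place WQ@(2,1)
Op 3: place BR@(4,3)
Op 4: place BQ@(3,4)
Op 5: place WN@(0,4)
Op 6: place WN@(0,0)
Op 7: place WQ@(4,5)
Op 8: place BB@(1,3)
Per-piece attacks for B:
  BB@(1,3): attacks (2,4) (3,5) (2,2) (3,1) (4,0) (0,4) (0,2) [ray(-1,1) blocked at (0,4)]
  BQ@(3,4): attacks (3,5) (3,3) (3,2) (3,1) (3,0) (4,4) (5,4) (2,4) (1,4) (0,4) (4,5) (4,3) (2,5) (2,3) (1,2) (0,1) [ray(-1,0) blocked at (0,4); ray(1,1) blocked at (4,5); ray(1,-1) blocked at (4,3)]
  BR@(4,3): attacks (4,4) (4,5) (4,2) (4,1) (4,0) (5,3) (3,3) (2,3) (1,3) [ray(0,1) blocked at (4,5); ray(-1,0) blocked at (1,3)]
  BQ@(5,1): attacks (5,2) (5,3) (5,4) (5,5) (5,0) (4,1) (3,1) (2,1) (4,2) (3,3) (2,4) (1,5) (4,0) [ray(-1,0) blocked at (2,1)]
B attacks (0,4): yes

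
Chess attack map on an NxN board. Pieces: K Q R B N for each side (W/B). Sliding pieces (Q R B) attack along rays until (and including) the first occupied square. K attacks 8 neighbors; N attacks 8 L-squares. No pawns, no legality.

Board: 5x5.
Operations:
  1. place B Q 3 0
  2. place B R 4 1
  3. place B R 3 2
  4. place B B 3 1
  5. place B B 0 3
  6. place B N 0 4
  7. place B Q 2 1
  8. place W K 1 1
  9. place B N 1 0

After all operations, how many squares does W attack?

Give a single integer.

Answer: 8

Derivation:
Op 1: place BQ@(3,0)
Op 2: place BR@(4,1)
Op 3: place BR@(3,2)
Op 4: place BB@(3,1)
Op 5: place BB@(0,3)
Op 6: place BN@(0,4)
Op 7: place BQ@(2,1)
Op 8: place WK@(1,1)
Op 9: place BN@(1,0)
Per-piece attacks for W:
  WK@(1,1): attacks (1,2) (1,0) (2,1) (0,1) (2,2) (2,0) (0,2) (0,0)
Union (8 distinct): (0,0) (0,1) (0,2) (1,0) (1,2) (2,0) (2,1) (2,2)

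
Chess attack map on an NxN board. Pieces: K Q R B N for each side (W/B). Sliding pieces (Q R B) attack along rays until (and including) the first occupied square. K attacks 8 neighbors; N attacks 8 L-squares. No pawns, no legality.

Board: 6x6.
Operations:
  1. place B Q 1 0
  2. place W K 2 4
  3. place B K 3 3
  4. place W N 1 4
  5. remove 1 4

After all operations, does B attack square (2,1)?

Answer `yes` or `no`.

Op 1: place BQ@(1,0)
Op 2: place WK@(2,4)
Op 3: place BK@(3,3)
Op 4: place WN@(1,4)
Op 5: remove (1,4)
Per-piece attacks for B:
  BQ@(1,0): attacks (1,1) (1,2) (1,3) (1,4) (1,5) (2,0) (3,0) (4,0) (5,0) (0,0) (2,1) (3,2) (4,3) (5,4) (0,1)
  BK@(3,3): attacks (3,4) (3,2) (4,3) (2,3) (4,4) (4,2) (2,4) (2,2)
B attacks (2,1): yes

Answer: yes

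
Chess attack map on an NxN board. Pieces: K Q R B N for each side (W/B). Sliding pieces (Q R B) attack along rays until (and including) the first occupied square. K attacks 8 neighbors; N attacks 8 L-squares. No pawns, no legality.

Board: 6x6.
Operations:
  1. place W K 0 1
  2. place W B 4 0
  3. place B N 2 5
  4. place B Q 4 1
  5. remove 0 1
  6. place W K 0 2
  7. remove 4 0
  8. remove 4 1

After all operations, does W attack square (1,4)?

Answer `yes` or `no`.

Op 1: place WK@(0,1)
Op 2: place WB@(4,0)
Op 3: place BN@(2,5)
Op 4: place BQ@(4,1)
Op 5: remove (0,1)
Op 6: place WK@(0,2)
Op 7: remove (4,0)
Op 8: remove (4,1)
Per-piece attacks for W:
  WK@(0,2): attacks (0,3) (0,1) (1,2) (1,3) (1,1)
W attacks (1,4): no

Answer: no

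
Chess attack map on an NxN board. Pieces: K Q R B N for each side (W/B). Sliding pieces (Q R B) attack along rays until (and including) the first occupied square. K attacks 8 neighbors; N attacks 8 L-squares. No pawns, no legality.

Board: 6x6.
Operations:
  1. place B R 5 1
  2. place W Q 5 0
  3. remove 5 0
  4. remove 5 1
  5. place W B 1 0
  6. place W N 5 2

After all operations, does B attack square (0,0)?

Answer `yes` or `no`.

Op 1: place BR@(5,1)
Op 2: place WQ@(5,0)
Op 3: remove (5,0)
Op 4: remove (5,1)
Op 5: place WB@(1,0)
Op 6: place WN@(5,2)
Per-piece attacks for B:
B attacks (0,0): no

Answer: no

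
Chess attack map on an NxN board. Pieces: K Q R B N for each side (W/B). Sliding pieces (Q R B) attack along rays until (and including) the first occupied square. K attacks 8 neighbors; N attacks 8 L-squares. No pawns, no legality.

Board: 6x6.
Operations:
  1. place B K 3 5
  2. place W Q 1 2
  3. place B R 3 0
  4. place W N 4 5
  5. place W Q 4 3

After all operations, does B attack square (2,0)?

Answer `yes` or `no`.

Op 1: place BK@(3,5)
Op 2: place WQ@(1,2)
Op 3: place BR@(3,0)
Op 4: place WN@(4,5)
Op 5: place WQ@(4,3)
Per-piece attacks for B:
  BR@(3,0): attacks (3,1) (3,2) (3,3) (3,4) (3,5) (4,0) (5,0) (2,0) (1,0) (0,0) [ray(0,1) blocked at (3,5)]
  BK@(3,5): attacks (3,4) (4,5) (2,5) (4,4) (2,4)
B attacks (2,0): yes

Answer: yes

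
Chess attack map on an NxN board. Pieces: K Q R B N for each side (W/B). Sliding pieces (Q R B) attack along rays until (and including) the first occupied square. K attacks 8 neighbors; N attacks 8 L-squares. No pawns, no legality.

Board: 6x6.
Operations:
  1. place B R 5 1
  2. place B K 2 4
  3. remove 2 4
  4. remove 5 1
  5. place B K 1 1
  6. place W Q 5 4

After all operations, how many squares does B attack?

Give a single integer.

Op 1: place BR@(5,1)
Op 2: place BK@(2,4)
Op 3: remove (2,4)
Op 4: remove (5,1)
Op 5: place BK@(1,1)
Op 6: place WQ@(5,4)
Per-piece attacks for B:
  BK@(1,1): attacks (1,2) (1,0) (2,1) (0,1) (2,2) (2,0) (0,2) (0,0)
Union (8 distinct): (0,0) (0,1) (0,2) (1,0) (1,2) (2,0) (2,1) (2,2)

Answer: 8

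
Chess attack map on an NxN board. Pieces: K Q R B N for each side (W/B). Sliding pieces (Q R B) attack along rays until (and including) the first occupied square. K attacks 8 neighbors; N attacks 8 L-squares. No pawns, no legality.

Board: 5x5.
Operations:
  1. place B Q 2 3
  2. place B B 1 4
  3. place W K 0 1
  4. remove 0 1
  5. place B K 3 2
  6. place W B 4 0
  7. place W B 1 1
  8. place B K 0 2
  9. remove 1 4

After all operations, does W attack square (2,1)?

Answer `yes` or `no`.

Answer: no

Derivation:
Op 1: place BQ@(2,3)
Op 2: place BB@(1,4)
Op 3: place WK@(0,1)
Op 4: remove (0,1)
Op 5: place BK@(3,2)
Op 6: place WB@(4,0)
Op 7: place WB@(1,1)
Op 8: place BK@(0,2)
Op 9: remove (1,4)
Per-piece attacks for W:
  WB@(1,1): attacks (2,2) (3,3) (4,4) (2,0) (0,2) (0,0) [ray(-1,1) blocked at (0,2)]
  WB@(4,0): attacks (3,1) (2,2) (1,3) (0,4)
W attacks (2,1): no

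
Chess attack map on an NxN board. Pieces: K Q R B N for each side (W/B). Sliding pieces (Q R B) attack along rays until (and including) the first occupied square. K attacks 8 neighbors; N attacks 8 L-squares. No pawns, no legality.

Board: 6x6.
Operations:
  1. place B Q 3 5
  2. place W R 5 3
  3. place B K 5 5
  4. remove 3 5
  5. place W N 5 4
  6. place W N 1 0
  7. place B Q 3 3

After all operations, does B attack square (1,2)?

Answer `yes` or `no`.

Op 1: place BQ@(3,5)
Op 2: place WR@(5,3)
Op 3: place BK@(5,5)
Op 4: remove (3,5)
Op 5: place WN@(5,4)
Op 6: place WN@(1,0)
Op 7: place BQ@(3,3)
Per-piece attacks for B:
  BQ@(3,3): attacks (3,4) (3,5) (3,2) (3,1) (3,0) (4,3) (5,3) (2,3) (1,3) (0,3) (4,4) (5,5) (4,2) (5,1) (2,4) (1,5) (2,2) (1,1) (0,0) [ray(1,0) blocked at (5,3); ray(1,1) blocked at (5,5)]
  BK@(5,5): attacks (5,4) (4,5) (4,4)
B attacks (1,2): no

Answer: no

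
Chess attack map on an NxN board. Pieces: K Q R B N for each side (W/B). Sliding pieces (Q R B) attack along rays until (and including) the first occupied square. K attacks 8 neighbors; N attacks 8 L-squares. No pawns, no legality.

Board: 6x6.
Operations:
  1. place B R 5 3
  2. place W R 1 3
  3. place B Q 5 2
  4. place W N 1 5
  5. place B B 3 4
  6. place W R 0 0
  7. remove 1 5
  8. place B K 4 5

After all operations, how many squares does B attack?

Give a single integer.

Answer: 23

Derivation:
Op 1: place BR@(5,3)
Op 2: place WR@(1,3)
Op 3: place BQ@(5,2)
Op 4: place WN@(1,5)
Op 5: place BB@(3,4)
Op 6: place WR@(0,0)
Op 7: remove (1,5)
Op 8: place BK@(4,5)
Per-piece attacks for B:
  BB@(3,4): attacks (4,5) (4,3) (5,2) (2,5) (2,3) (1,2) (0,1) [ray(1,1) blocked at (4,5); ray(1,-1) blocked at (5,2)]
  BK@(4,5): attacks (4,4) (5,5) (3,5) (5,4) (3,4)
  BQ@(5,2): attacks (5,3) (5,1) (5,0) (4,2) (3,2) (2,2) (1,2) (0,2) (4,3) (3,4) (4,1) (3,0) [ray(0,1) blocked at (5,3); ray(-1,1) blocked at (3,4)]
  BR@(5,3): attacks (5,4) (5,5) (5,2) (4,3) (3,3) (2,3) (1,3) [ray(0,-1) blocked at (5,2); ray(-1,0) blocked at (1,3)]
Union (23 distinct): (0,1) (0,2) (1,2) (1,3) (2,2) (2,3) (2,5) (3,0) (3,2) (3,3) (3,4) (3,5) (4,1) (4,2) (4,3) (4,4) (4,5) (5,0) (5,1) (5,2) (5,3) (5,4) (5,5)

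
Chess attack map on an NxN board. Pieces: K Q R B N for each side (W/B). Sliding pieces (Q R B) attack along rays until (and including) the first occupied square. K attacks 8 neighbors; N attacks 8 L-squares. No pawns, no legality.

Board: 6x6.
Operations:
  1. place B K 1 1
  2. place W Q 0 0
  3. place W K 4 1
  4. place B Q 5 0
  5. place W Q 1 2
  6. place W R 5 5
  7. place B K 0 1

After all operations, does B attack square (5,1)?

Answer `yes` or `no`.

Op 1: place BK@(1,1)
Op 2: place WQ@(0,0)
Op 3: place WK@(4,1)
Op 4: place BQ@(5,0)
Op 5: place WQ@(1,2)
Op 6: place WR@(5,5)
Op 7: place BK@(0,1)
Per-piece attacks for B:
  BK@(0,1): attacks (0,2) (0,0) (1,1) (1,2) (1,0)
  BK@(1,1): attacks (1,2) (1,0) (2,1) (0,1) (2,2) (2,0) (0,2) (0,0)
  BQ@(5,0): attacks (5,1) (5,2) (5,3) (5,4) (5,5) (4,0) (3,0) (2,0) (1,0) (0,0) (4,1) [ray(0,1) blocked at (5,5); ray(-1,0) blocked at (0,0); ray(-1,1) blocked at (4,1)]
B attacks (5,1): yes

Answer: yes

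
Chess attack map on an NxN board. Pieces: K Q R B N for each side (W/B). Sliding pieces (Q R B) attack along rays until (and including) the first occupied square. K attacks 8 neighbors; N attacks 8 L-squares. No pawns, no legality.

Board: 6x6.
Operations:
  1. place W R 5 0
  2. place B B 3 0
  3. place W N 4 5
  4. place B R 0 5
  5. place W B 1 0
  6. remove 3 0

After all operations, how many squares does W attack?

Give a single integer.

Op 1: place WR@(5,0)
Op 2: place BB@(3,0)
Op 3: place WN@(4,5)
Op 4: place BR@(0,5)
Op 5: place WB@(1,0)
Op 6: remove (3,0)
Per-piece attacks for W:
  WB@(1,0): attacks (2,1) (3,2) (4,3) (5,4) (0,1)
  WN@(4,5): attacks (5,3) (3,3) (2,4)
  WR@(5,0): attacks (5,1) (5,2) (5,3) (5,4) (5,5) (4,0) (3,0) (2,0) (1,0) [ray(-1,0) blocked at (1,0)]
Union (15 distinct): (0,1) (1,0) (2,0) (2,1) (2,4) (3,0) (3,2) (3,3) (4,0) (4,3) (5,1) (5,2) (5,3) (5,4) (5,5)

Answer: 15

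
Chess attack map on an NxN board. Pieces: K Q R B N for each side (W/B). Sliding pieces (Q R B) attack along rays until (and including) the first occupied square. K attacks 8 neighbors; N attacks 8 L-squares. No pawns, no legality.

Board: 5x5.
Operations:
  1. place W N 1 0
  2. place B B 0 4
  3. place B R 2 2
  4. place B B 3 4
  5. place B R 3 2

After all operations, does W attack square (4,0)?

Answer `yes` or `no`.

Answer: no

Derivation:
Op 1: place WN@(1,0)
Op 2: place BB@(0,4)
Op 3: place BR@(2,2)
Op 4: place BB@(3,4)
Op 5: place BR@(3,2)
Per-piece attacks for W:
  WN@(1,0): attacks (2,2) (3,1) (0,2)
W attacks (4,0): no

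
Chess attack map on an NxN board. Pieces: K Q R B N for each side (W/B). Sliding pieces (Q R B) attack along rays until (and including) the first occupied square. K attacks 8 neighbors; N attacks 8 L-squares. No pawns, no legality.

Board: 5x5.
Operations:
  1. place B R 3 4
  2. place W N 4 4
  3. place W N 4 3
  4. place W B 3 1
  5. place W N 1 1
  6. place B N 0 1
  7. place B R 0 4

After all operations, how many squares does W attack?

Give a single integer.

Op 1: place BR@(3,4)
Op 2: place WN@(4,4)
Op 3: place WN@(4,3)
Op 4: place WB@(3,1)
Op 5: place WN@(1,1)
Op 6: place BN@(0,1)
Op 7: place BR@(0,4)
Per-piece attacks for W:
  WN@(1,1): attacks (2,3) (3,2) (0,3) (3,0)
  WB@(3,1): attacks (4,2) (4,0) (2,2) (1,3) (0,4) (2,0) [ray(-1,1) blocked at (0,4)]
  WN@(4,3): attacks (2,4) (3,1) (2,2)
  WN@(4,4): attacks (3,2) (2,3)
Union (12 distinct): (0,3) (0,4) (1,3) (2,0) (2,2) (2,3) (2,4) (3,0) (3,1) (3,2) (4,0) (4,2)

Answer: 12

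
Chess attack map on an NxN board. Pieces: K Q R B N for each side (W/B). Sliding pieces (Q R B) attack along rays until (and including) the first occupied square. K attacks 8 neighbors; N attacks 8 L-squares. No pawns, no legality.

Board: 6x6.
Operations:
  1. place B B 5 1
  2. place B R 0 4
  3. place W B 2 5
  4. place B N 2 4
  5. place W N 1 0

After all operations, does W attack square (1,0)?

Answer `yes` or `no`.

Answer: no

Derivation:
Op 1: place BB@(5,1)
Op 2: place BR@(0,4)
Op 3: place WB@(2,5)
Op 4: place BN@(2,4)
Op 5: place WN@(1,0)
Per-piece attacks for W:
  WN@(1,0): attacks (2,2) (3,1) (0,2)
  WB@(2,5): attacks (3,4) (4,3) (5,2) (1,4) (0,3)
W attacks (1,0): no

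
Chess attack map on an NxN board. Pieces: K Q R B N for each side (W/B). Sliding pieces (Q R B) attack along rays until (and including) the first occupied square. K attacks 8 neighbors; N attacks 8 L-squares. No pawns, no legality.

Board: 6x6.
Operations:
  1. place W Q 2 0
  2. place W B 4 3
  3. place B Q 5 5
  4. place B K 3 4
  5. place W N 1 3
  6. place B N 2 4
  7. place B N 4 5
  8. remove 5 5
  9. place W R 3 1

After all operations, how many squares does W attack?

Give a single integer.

Answer: 22

Derivation:
Op 1: place WQ@(2,0)
Op 2: place WB@(4,3)
Op 3: place BQ@(5,5)
Op 4: place BK@(3,4)
Op 5: place WN@(1,3)
Op 6: place BN@(2,4)
Op 7: place BN@(4,5)
Op 8: remove (5,5)
Op 9: place WR@(3,1)
Per-piece attacks for W:
  WN@(1,3): attacks (2,5) (3,4) (0,5) (2,1) (3,2) (0,1)
  WQ@(2,0): attacks (2,1) (2,2) (2,3) (2,4) (3,0) (4,0) (5,0) (1,0) (0,0) (3,1) (1,1) (0,2) [ray(0,1) blocked at (2,4); ray(1,1) blocked at (3,1)]
  WR@(3,1): attacks (3,2) (3,3) (3,4) (3,0) (4,1) (5,1) (2,1) (1,1) (0,1) [ray(0,1) blocked at (3,4)]
  WB@(4,3): attacks (5,4) (5,2) (3,4) (3,2) (2,1) (1,0) [ray(-1,1) blocked at (3,4)]
Union (22 distinct): (0,0) (0,1) (0,2) (0,5) (1,0) (1,1) (2,1) (2,2) (2,3) (2,4) (2,5) (3,0) (3,1) (3,2) (3,3) (3,4) (4,0) (4,1) (5,0) (5,1) (5,2) (5,4)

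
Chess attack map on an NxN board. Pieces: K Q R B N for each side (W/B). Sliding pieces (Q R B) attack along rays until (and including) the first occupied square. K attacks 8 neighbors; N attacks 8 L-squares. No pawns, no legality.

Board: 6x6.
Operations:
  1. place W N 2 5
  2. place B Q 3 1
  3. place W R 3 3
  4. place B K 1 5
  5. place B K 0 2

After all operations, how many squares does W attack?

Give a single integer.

Answer: 12

Derivation:
Op 1: place WN@(2,5)
Op 2: place BQ@(3,1)
Op 3: place WR@(3,3)
Op 4: place BK@(1,5)
Op 5: place BK@(0,2)
Per-piece attacks for W:
  WN@(2,5): attacks (3,3) (4,4) (1,3) (0,4)
  WR@(3,3): attacks (3,4) (3,5) (3,2) (3,1) (4,3) (5,3) (2,3) (1,3) (0,3) [ray(0,-1) blocked at (3,1)]
Union (12 distinct): (0,3) (0,4) (1,3) (2,3) (3,1) (3,2) (3,3) (3,4) (3,5) (4,3) (4,4) (5,3)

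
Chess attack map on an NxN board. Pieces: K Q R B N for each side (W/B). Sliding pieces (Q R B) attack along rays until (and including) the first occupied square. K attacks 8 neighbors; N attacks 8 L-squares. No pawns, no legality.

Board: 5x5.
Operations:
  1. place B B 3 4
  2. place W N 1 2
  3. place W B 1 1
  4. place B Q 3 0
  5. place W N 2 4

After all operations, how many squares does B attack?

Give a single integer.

Answer: 13

Derivation:
Op 1: place BB@(3,4)
Op 2: place WN@(1,2)
Op 3: place WB@(1,1)
Op 4: place BQ@(3,0)
Op 5: place WN@(2,4)
Per-piece attacks for B:
  BQ@(3,0): attacks (3,1) (3,2) (3,3) (3,4) (4,0) (2,0) (1,0) (0,0) (4,1) (2,1) (1,2) [ray(0,1) blocked at (3,4); ray(-1,1) blocked at (1,2)]
  BB@(3,4): attacks (4,3) (2,3) (1,2) [ray(-1,-1) blocked at (1,2)]
Union (13 distinct): (0,0) (1,0) (1,2) (2,0) (2,1) (2,3) (3,1) (3,2) (3,3) (3,4) (4,0) (4,1) (4,3)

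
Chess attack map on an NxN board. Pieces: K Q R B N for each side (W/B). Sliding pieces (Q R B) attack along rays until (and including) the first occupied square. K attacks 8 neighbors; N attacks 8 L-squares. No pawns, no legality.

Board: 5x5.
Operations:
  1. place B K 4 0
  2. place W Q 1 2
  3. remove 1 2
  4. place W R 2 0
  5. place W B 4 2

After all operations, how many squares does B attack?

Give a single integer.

Answer: 3

Derivation:
Op 1: place BK@(4,0)
Op 2: place WQ@(1,2)
Op 3: remove (1,2)
Op 4: place WR@(2,0)
Op 5: place WB@(4,2)
Per-piece attacks for B:
  BK@(4,0): attacks (4,1) (3,0) (3,1)
Union (3 distinct): (3,0) (3,1) (4,1)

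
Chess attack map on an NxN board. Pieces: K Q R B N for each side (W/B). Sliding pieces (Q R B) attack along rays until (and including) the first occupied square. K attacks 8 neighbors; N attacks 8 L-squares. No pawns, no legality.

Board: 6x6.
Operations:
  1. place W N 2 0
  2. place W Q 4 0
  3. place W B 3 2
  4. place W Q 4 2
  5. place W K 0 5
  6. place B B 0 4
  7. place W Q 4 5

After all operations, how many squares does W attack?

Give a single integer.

Op 1: place WN@(2,0)
Op 2: place WQ@(4,0)
Op 3: place WB@(3,2)
Op 4: place WQ@(4,2)
Op 5: place WK@(0,5)
Op 6: place BB@(0,4)
Op 7: place WQ@(4,5)
Per-piece attacks for W:
  WK@(0,5): attacks (0,4) (1,5) (1,4)
  WN@(2,0): attacks (3,2) (4,1) (1,2) (0,1)
  WB@(3,2): attacks (4,3) (5,4) (4,1) (5,0) (2,3) (1,4) (0,5) (2,1) (1,0) [ray(-1,1) blocked at (0,5)]
  WQ@(4,0): attacks (4,1) (4,2) (5,0) (3,0) (2,0) (5,1) (3,1) (2,2) (1,3) (0,4) [ray(0,1) blocked at (4,2); ray(-1,0) blocked at (2,0); ray(-1,1) blocked at (0,4)]
  WQ@(4,2): attacks (4,3) (4,4) (4,5) (4,1) (4,0) (5,2) (3,2) (5,3) (5,1) (3,3) (2,4) (1,5) (3,1) (2,0) [ray(0,1) blocked at (4,5); ray(0,-1) blocked at (4,0); ray(-1,0) blocked at (3,2); ray(-1,-1) blocked at (2,0)]
  WQ@(4,5): attacks (4,4) (4,3) (4,2) (5,5) (3,5) (2,5) (1,5) (0,5) (5,4) (3,4) (2,3) (1,2) (0,1) [ray(0,-1) blocked at (4,2); ray(-1,0) blocked at (0,5)]
Union (32 distinct): (0,1) (0,4) (0,5) (1,0) (1,2) (1,3) (1,4) (1,5) (2,0) (2,1) (2,2) (2,3) (2,4) (2,5) (3,0) (3,1) (3,2) (3,3) (3,4) (3,5) (4,0) (4,1) (4,2) (4,3) (4,4) (4,5) (5,0) (5,1) (5,2) (5,3) (5,4) (5,5)

Answer: 32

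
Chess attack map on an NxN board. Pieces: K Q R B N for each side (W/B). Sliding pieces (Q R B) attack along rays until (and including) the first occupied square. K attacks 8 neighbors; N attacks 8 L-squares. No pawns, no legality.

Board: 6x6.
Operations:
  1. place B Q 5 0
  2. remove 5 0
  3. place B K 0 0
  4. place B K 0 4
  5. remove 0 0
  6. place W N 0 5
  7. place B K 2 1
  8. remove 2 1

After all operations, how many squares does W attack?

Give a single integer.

Answer: 2

Derivation:
Op 1: place BQ@(5,0)
Op 2: remove (5,0)
Op 3: place BK@(0,0)
Op 4: place BK@(0,4)
Op 5: remove (0,0)
Op 6: place WN@(0,5)
Op 7: place BK@(2,1)
Op 8: remove (2,1)
Per-piece attacks for W:
  WN@(0,5): attacks (1,3) (2,4)
Union (2 distinct): (1,3) (2,4)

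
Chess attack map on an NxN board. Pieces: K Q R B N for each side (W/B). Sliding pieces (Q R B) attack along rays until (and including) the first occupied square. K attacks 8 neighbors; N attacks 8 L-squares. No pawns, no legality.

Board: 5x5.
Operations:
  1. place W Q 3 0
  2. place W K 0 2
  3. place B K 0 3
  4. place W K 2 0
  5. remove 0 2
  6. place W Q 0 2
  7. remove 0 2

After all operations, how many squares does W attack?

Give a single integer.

Op 1: place WQ@(3,0)
Op 2: place WK@(0,2)
Op 3: place BK@(0,3)
Op 4: place WK@(2,0)
Op 5: remove (0,2)
Op 6: place WQ@(0,2)
Op 7: remove (0,2)
Per-piece attacks for W:
  WK@(2,0): attacks (2,1) (3,0) (1,0) (3,1) (1,1)
  WQ@(3,0): attacks (3,1) (3,2) (3,3) (3,4) (4,0) (2,0) (4,1) (2,1) (1,2) (0,3) [ray(-1,0) blocked at (2,0); ray(-1,1) blocked at (0,3)]
Union (13 distinct): (0,3) (1,0) (1,1) (1,2) (2,0) (2,1) (3,0) (3,1) (3,2) (3,3) (3,4) (4,0) (4,1)

Answer: 13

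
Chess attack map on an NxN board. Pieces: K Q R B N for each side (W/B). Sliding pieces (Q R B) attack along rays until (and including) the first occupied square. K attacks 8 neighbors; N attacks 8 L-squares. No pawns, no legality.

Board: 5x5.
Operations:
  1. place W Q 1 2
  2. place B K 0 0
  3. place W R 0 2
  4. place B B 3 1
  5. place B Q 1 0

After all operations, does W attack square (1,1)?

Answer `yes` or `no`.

Op 1: place WQ@(1,2)
Op 2: place BK@(0,0)
Op 3: place WR@(0,2)
Op 4: place BB@(3,1)
Op 5: place BQ@(1,0)
Per-piece attacks for W:
  WR@(0,2): attacks (0,3) (0,4) (0,1) (0,0) (1,2) [ray(0,-1) blocked at (0,0); ray(1,0) blocked at (1,2)]
  WQ@(1,2): attacks (1,3) (1,4) (1,1) (1,0) (2,2) (3,2) (4,2) (0,2) (2,3) (3,4) (2,1) (3,0) (0,3) (0,1) [ray(0,-1) blocked at (1,0); ray(-1,0) blocked at (0,2)]
W attacks (1,1): yes

Answer: yes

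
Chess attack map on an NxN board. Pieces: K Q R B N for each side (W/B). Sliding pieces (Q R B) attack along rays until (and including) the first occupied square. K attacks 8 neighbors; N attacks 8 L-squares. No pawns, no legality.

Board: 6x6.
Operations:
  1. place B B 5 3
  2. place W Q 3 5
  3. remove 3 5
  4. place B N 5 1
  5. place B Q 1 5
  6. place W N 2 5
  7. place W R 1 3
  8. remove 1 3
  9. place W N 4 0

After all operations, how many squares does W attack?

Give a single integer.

Op 1: place BB@(5,3)
Op 2: place WQ@(3,5)
Op 3: remove (3,5)
Op 4: place BN@(5,1)
Op 5: place BQ@(1,5)
Op 6: place WN@(2,5)
Op 7: place WR@(1,3)
Op 8: remove (1,3)
Op 9: place WN@(4,0)
Per-piece attacks for W:
  WN@(2,5): attacks (3,3) (4,4) (1,3) (0,4)
  WN@(4,0): attacks (5,2) (3,2) (2,1)
Union (7 distinct): (0,4) (1,3) (2,1) (3,2) (3,3) (4,4) (5,2)

Answer: 7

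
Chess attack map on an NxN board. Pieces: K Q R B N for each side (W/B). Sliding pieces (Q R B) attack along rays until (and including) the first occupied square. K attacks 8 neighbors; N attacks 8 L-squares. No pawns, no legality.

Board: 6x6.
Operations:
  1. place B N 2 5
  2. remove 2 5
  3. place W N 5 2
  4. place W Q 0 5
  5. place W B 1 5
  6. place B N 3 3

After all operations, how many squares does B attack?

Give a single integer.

Answer: 8

Derivation:
Op 1: place BN@(2,5)
Op 2: remove (2,5)
Op 3: place WN@(5,2)
Op 4: place WQ@(0,5)
Op 5: place WB@(1,5)
Op 6: place BN@(3,3)
Per-piece attacks for B:
  BN@(3,3): attacks (4,5) (5,4) (2,5) (1,4) (4,1) (5,2) (2,1) (1,2)
Union (8 distinct): (1,2) (1,4) (2,1) (2,5) (4,1) (4,5) (5,2) (5,4)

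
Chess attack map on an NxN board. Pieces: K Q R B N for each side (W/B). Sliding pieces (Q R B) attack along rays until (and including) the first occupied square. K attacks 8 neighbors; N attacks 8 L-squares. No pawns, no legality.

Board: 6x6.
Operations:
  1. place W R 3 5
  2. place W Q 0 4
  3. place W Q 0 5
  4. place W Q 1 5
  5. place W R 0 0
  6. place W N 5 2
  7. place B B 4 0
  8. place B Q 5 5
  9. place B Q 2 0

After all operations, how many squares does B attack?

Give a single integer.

Answer: 23

Derivation:
Op 1: place WR@(3,5)
Op 2: place WQ@(0,4)
Op 3: place WQ@(0,5)
Op 4: place WQ@(1,5)
Op 5: place WR@(0,0)
Op 6: place WN@(5,2)
Op 7: place BB@(4,0)
Op 8: place BQ@(5,5)
Op 9: place BQ@(2,0)
Per-piece attacks for B:
  BQ@(2,0): attacks (2,1) (2,2) (2,3) (2,4) (2,5) (3,0) (4,0) (1,0) (0,0) (3,1) (4,2) (5,3) (1,1) (0,2) [ray(1,0) blocked at (4,0); ray(-1,0) blocked at (0,0)]
  BB@(4,0): attacks (5,1) (3,1) (2,2) (1,3) (0,4) [ray(-1,1) blocked at (0,4)]
  BQ@(5,5): attacks (5,4) (5,3) (5,2) (4,5) (3,5) (4,4) (3,3) (2,2) (1,1) (0,0) [ray(0,-1) blocked at (5,2); ray(-1,0) blocked at (3,5); ray(-1,-1) blocked at (0,0)]
Union (23 distinct): (0,0) (0,2) (0,4) (1,0) (1,1) (1,3) (2,1) (2,2) (2,3) (2,4) (2,5) (3,0) (3,1) (3,3) (3,5) (4,0) (4,2) (4,4) (4,5) (5,1) (5,2) (5,3) (5,4)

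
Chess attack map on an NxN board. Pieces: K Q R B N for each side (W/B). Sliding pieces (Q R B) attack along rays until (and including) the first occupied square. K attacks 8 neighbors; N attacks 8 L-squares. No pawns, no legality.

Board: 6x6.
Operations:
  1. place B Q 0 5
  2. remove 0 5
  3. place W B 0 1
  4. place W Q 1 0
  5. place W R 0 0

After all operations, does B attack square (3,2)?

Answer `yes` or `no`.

Answer: no

Derivation:
Op 1: place BQ@(0,5)
Op 2: remove (0,5)
Op 3: place WB@(0,1)
Op 4: place WQ@(1,0)
Op 5: place WR@(0,0)
Per-piece attacks for B:
B attacks (3,2): no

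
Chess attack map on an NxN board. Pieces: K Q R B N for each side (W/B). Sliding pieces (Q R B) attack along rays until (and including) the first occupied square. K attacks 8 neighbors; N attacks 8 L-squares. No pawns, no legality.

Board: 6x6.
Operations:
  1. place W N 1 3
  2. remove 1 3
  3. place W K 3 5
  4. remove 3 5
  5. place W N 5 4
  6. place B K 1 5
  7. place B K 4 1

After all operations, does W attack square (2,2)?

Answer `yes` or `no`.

Op 1: place WN@(1,3)
Op 2: remove (1,3)
Op 3: place WK@(3,5)
Op 4: remove (3,5)
Op 5: place WN@(5,4)
Op 6: place BK@(1,5)
Op 7: place BK@(4,1)
Per-piece attacks for W:
  WN@(5,4): attacks (3,5) (4,2) (3,3)
W attacks (2,2): no

Answer: no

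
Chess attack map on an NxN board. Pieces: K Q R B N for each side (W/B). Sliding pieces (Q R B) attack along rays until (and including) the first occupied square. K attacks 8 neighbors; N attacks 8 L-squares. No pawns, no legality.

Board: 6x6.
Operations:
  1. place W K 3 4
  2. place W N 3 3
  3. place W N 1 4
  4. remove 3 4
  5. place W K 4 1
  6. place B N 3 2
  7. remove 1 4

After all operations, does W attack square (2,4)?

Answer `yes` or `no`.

Answer: no

Derivation:
Op 1: place WK@(3,4)
Op 2: place WN@(3,3)
Op 3: place WN@(1,4)
Op 4: remove (3,4)
Op 5: place WK@(4,1)
Op 6: place BN@(3,2)
Op 7: remove (1,4)
Per-piece attacks for W:
  WN@(3,3): attacks (4,5) (5,4) (2,5) (1,4) (4,1) (5,2) (2,1) (1,2)
  WK@(4,1): attacks (4,2) (4,0) (5,1) (3,1) (5,2) (5,0) (3,2) (3,0)
W attacks (2,4): no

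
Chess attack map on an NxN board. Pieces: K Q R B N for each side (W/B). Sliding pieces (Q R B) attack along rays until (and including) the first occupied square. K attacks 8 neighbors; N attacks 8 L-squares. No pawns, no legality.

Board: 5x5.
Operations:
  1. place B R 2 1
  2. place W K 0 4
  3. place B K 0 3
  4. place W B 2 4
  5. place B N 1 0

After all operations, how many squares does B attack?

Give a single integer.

Answer: 13

Derivation:
Op 1: place BR@(2,1)
Op 2: place WK@(0,4)
Op 3: place BK@(0,3)
Op 4: place WB@(2,4)
Op 5: place BN@(1,0)
Per-piece attacks for B:
  BK@(0,3): attacks (0,4) (0,2) (1,3) (1,4) (1,2)
  BN@(1,0): attacks (2,2) (3,1) (0,2)
  BR@(2,1): attacks (2,2) (2,3) (2,4) (2,0) (3,1) (4,1) (1,1) (0,1) [ray(0,1) blocked at (2,4)]
Union (13 distinct): (0,1) (0,2) (0,4) (1,1) (1,2) (1,3) (1,4) (2,0) (2,2) (2,3) (2,4) (3,1) (4,1)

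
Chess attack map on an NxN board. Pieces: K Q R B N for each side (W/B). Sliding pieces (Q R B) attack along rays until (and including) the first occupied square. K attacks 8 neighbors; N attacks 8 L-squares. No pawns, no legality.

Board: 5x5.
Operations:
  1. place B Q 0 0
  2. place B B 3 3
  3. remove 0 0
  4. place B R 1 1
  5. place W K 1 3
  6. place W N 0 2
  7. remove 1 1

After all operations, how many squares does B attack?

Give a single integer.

Op 1: place BQ@(0,0)
Op 2: place BB@(3,3)
Op 3: remove (0,0)
Op 4: place BR@(1,1)
Op 5: place WK@(1,3)
Op 6: place WN@(0,2)
Op 7: remove (1,1)
Per-piece attacks for B:
  BB@(3,3): attacks (4,4) (4,2) (2,4) (2,2) (1,1) (0,0)
Union (6 distinct): (0,0) (1,1) (2,2) (2,4) (4,2) (4,4)

Answer: 6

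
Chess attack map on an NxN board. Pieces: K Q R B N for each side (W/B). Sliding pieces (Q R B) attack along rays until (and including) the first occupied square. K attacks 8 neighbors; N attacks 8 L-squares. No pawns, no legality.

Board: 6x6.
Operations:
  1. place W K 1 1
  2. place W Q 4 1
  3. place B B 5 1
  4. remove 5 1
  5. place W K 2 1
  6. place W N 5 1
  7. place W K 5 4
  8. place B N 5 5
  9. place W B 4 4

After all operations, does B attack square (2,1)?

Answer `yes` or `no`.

Op 1: place WK@(1,1)
Op 2: place WQ@(4,1)
Op 3: place BB@(5,1)
Op 4: remove (5,1)
Op 5: place WK@(2,1)
Op 6: place WN@(5,1)
Op 7: place WK@(5,4)
Op 8: place BN@(5,5)
Op 9: place WB@(4,4)
Per-piece attacks for B:
  BN@(5,5): attacks (4,3) (3,4)
B attacks (2,1): no

Answer: no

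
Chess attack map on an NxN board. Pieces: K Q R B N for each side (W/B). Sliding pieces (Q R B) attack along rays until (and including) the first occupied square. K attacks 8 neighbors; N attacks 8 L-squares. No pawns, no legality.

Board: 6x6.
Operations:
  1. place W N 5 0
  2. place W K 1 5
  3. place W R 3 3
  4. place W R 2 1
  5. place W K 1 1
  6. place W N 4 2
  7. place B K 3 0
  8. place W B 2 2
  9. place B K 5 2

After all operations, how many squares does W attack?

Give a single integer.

Op 1: place WN@(5,0)
Op 2: place WK@(1,5)
Op 3: place WR@(3,3)
Op 4: place WR@(2,1)
Op 5: place WK@(1,1)
Op 6: place WN@(4,2)
Op 7: place BK@(3,0)
Op 8: place WB@(2,2)
Op 9: place BK@(5,2)
Per-piece attacks for W:
  WK@(1,1): attacks (1,2) (1,0) (2,1) (0,1) (2,2) (2,0) (0,2) (0,0)
  WK@(1,5): attacks (1,4) (2,5) (0,5) (2,4) (0,4)
  WR@(2,1): attacks (2,2) (2,0) (3,1) (4,1) (5,1) (1,1) [ray(0,1) blocked at (2,2); ray(-1,0) blocked at (1,1)]
  WB@(2,2): attacks (3,3) (3,1) (4,0) (1,3) (0,4) (1,1) [ray(1,1) blocked at (3,3); ray(-1,-1) blocked at (1,1)]
  WR@(3,3): attacks (3,4) (3,5) (3,2) (3,1) (3,0) (4,3) (5,3) (2,3) (1,3) (0,3) [ray(0,-1) blocked at (3,0)]
  WN@(4,2): attacks (5,4) (3,4) (2,3) (5,0) (3,0) (2,1)
  WN@(5,0): attacks (4,2) (3,1)
Union (31 distinct): (0,0) (0,1) (0,2) (0,3) (0,4) (0,5) (1,0) (1,1) (1,2) (1,3) (1,4) (2,0) (2,1) (2,2) (2,3) (2,4) (2,5) (3,0) (3,1) (3,2) (3,3) (3,4) (3,5) (4,0) (4,1) (4,2) (4,3) (5,0) (5,1) (5,3) (5,4)

Answer: 31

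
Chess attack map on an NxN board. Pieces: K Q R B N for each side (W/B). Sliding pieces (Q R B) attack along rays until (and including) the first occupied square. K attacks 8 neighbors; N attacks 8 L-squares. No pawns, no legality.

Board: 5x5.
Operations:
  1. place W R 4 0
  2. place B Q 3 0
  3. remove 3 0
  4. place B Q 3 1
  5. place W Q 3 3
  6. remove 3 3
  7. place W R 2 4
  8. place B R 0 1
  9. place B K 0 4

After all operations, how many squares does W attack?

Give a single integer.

Answer: 14

Derivation:
Op 1: place WR@(4,0)
Op 2: place BQ@(3,0)
Op 3: remove (3,0)
Op 4: place BQ@(3,1)
Op 5: place WQ@(3,3)
Op 6: remove (3,3)
Op 7: place WR@(2,4)
Op 8: place BR@(0,1)
Op 9: place BK@(0,4)
Per-piece attacks for W:
  WR@(2,4): attacks (2,3) (2,2) (2,1) (2,0) (3,4) (4,4) (1,4) (0,4) [ray(-1,0) blocked at (0,4)]
  WR@(4,0): attacks (4,1) (4,2) (4,3) (4,4) (3,0) (2,0) (1,0) (0,0)
Union (14 distinct): (0,0) (0,4) (1,0) (1,4) (2,0) (2,1) (2,2) (2,3) (3,0) (3,4) (4,1) (4,2) (4,3) (4,4)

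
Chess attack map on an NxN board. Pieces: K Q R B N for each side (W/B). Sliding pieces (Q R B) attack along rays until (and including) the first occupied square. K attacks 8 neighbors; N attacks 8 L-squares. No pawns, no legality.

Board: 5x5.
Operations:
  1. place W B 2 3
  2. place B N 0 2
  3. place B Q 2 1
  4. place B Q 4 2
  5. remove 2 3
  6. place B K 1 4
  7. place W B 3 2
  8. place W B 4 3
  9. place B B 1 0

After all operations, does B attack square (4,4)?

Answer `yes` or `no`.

Answer: no

Derivation:
Op 1: place WB@(2,3)
Op 2: place BN@(0,2)
Op 3: place BQ@(2,1)
Op 4: place BQ@(4,2)
Op 5: remove (2,3)
Op 6: place BK@(1,4)
Op 7: place WB@(3,2)
Op 8: place WB@(4,3)
Op 9: place BB@(1,0)
Per-piece attacks for B:
  BN@(0,2): attacks (1,4) (2,3) (1,0) (2,1)
  BB@(1,0): attacks (2,1) (0,1) [ray(1,1) blocked at (2,1)]
  BK@(1,4): attacks (1,3) (2,4) (0,4) (2,3) (0,3)
  BQ@(2,1): attacks (2,2) (2,3) (2,4) (2,0) (3,1) (4,1) (1,1) (0,1) (3,2) (3,0) (1,2) (0,3) (1,0) [ray(1,1) blocked at (3,2); ray(-1,-1) blocked at (1,0)]
  BQ@(4,2): attacks (4,3) (4,1) (4,0) (3,2) (3,3) (2,4) (3,1) (2,0) [ray(0,1) blocked at (4,3); ray(-1,0) blocked at (3,2)]
B attacks (4,4): no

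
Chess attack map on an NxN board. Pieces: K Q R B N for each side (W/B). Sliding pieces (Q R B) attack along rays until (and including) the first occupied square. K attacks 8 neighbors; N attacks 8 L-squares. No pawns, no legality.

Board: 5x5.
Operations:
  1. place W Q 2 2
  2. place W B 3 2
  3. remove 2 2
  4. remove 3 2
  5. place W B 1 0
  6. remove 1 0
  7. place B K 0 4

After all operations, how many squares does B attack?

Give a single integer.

Op 1: place WQ@(2,2)
Op 2: place WB@(3,2)
Op 3: remove (2,2)
Op 4: remove (3,2)
Op 5: place WB@(1,0)
Op 6: remove (1,0)
Op 7: place BK@(0,4)
Per-piece attacks for B:
  BK@(0,4): attacks (0,3) (1,4) (1,3)
Union (3 distinct): (0,3) (1,3) (1,4)

Answer: 3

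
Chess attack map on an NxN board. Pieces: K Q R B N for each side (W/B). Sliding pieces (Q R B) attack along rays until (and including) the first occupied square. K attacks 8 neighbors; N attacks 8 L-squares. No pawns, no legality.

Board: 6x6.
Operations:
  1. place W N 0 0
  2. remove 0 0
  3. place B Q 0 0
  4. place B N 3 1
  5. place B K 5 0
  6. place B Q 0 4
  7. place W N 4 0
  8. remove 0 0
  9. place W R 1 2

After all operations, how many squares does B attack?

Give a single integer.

Answer: 23

Derivation:
Op 1: place WN@(0,0)
Op 2: remove (0,0)
Op 3: place BQ@(0,0)
Op 4: place BN@(3,1)
Op 5: place BK@(5,0)
Op 6: place BQ@(0,4)
Op 7: place WN@(4,0)
Op 8: remove (0,0)
Op 9: place WR@(1,2)
Per-piece attacks for B:
  BQ@(0,4): attacks (0,5) (0,3) (0,2) (0,1) (0,0) (1,4) (2,4) (3,4) (4,4) (5,4) (1,5) (1,3) (2,2) (3,1) [ray(1,-1) blocked at (3,1)]
  BN@(3,1): attacks (4,3) (5,2) (2,3) (1,2) (5,0) (1,0)
  BK@(5,0): attacks (5,1) (4,0) (4,1)
Union (23 distinct): (0,0) (0,1) (0,2) (0,3) (0,5) (1,0) (1,2) (1,3) (1,4) (1,5) (2,2) (2,3) (2,4) (3,1) (3,4) (4,0) (4,1) (4,3) (4,4) (5,0) (5,1) (5,2) (5,4)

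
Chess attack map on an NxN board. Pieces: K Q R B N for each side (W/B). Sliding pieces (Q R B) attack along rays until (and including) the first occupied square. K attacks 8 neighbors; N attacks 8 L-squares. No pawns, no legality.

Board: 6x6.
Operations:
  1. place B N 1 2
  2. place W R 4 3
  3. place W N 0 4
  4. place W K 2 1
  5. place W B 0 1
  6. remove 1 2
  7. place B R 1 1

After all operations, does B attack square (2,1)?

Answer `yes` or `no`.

Op 1: place BN@(1,2)
Op 2: place WR@(4,3)
Op 3: place WN@(0,4)
Op 4: place WK@(2,1)
Op 5: place WB@(0,1)
Op 6: remove (1,2)
Op 7: place BR@(1,1)
Per-piece attacks for B:
  BR@(1,1): attacks (1,2) (1,3) (1,4) (1,5) (1,0) (2,1) (0,1) [ray(1,0) blocked at (2,1); ray(-1,0) blocked at (0,1)]
B attacks (2,1): yes

Answer: yes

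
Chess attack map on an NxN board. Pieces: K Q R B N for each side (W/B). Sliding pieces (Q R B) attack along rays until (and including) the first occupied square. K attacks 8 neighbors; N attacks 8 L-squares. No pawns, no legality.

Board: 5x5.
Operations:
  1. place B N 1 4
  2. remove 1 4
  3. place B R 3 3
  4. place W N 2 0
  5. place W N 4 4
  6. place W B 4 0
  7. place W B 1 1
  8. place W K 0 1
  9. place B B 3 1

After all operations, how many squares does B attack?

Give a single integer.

Op 1: place BN@(1,4)
Op 2: remove (1,4)
Op 3: place BR@(3,3)
Op 4: place WN@(2,0)
Op 5: place WN@(4,4)
Op 6: place WB@(4,0)
Op 7: place WB@(1,1)
Op 8: place WK@(0,1)
Op 9: place BB@(3,1)
Per-piece attacks for B:
  BB@(3,1): attacks (4,2) (4,0) (2,2) (1,3) (0,4) (2,0) [ray(1,-1) blocked at (4,0); ray(-1,-1) blocked at (2,0)]
  BR@(3,3): attacks (3,4) (3,2) (3,1) (4,3) (2,3) (1,3) (0,3) [ray(0,-1) blocked at (3,1)]
Union (12 distinct): (0,3) (0,4) (1,3) (2,0) (2,2) (2,3) (3,1) (3,2) (3,4) (4,0) (4,2) (4,3)

Answer: 12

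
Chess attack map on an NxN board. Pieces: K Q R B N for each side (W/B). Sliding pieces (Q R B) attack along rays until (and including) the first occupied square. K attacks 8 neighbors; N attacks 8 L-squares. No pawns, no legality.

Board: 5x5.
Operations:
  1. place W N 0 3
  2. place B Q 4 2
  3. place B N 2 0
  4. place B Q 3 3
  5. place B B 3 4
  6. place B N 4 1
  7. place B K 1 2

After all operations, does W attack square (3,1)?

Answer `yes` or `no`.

Op 1: place WN@(0,3)
Op 2: place BQ@(4,2)
Op 3: place BN@(2,0)
Op 4: place BQ@(3,3)
Op 5: place BB@(3,4)
Op 6: place BN@(4,1)
Op 7: place BK@(1,2)
Per-piece attacks for W:
  WN@(0,3): attacks (2,4) (1,1) (2,2)
W attacks (3,1): no

Answer: no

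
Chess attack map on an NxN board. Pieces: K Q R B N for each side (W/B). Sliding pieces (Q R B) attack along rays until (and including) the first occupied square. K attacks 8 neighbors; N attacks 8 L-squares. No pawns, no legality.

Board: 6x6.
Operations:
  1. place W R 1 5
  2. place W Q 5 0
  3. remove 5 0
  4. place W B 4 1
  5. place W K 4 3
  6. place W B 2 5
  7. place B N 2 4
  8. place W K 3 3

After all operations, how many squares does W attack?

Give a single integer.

Answer: 22

Derivation:
Op 1: place WR@(1,5)
Op 2: place WQ@(5,0)
Op 3: remove (5,0)
Op 4: place WB@(4,1)
Op 5: place WK@(4,3)
Op 6: place WB@(2,5)
Op 7: place BN@(2,4)
Op 8: place WK@(3,3)
Per-piece attacks for W:
  WR@(1,5): attacks (1,4) (1,3) (1,2) (1,1) (1,0) (2,5) (0,5) [ray(1,0) blocked at (2,5)]
  WB@(2,5): attacks (3,4) (4,3) (1,4) (0,3) [ray(1,-1) blocked at (4,3)]
  WK@(3,3): attacks (3,4) (3,2) (4,3) (2,3) (4,4) (4,2) (2,4) (2,2)
  WB@(4,1): attacks (5,2) (5,0) (3,2) (2,3) (1,4) (0,5) (3,0)
  WK@(4,3): attacks (4,4) (4,2) (5,3) (3,3) (5,4) (5,2) (3,4) (3,2)
Union (22 distinct): (0,3) (0,5) (1,0) (1,1) (1,2) (1,3) (1,4) (2,2) (2,3) (2,4) (2,5) (3,0) (3,2) (3,3) (3,4) (4,2) (4,3) (4,4) (5,0) (5,2) (5,3) (5,4)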